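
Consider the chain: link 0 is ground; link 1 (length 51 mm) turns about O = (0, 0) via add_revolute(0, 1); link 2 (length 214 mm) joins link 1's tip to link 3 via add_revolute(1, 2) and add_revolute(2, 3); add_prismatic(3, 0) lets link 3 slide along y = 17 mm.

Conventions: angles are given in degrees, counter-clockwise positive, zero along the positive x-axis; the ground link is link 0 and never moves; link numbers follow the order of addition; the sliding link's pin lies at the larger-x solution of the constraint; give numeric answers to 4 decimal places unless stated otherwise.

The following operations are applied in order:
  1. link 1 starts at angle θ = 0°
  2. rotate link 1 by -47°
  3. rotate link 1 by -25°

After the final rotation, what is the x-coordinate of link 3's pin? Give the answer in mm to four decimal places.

geometry: r = 51 mm, L = 214 mm, e = 17 mm; θ starts at 0°
rotate link 1 by -47°: θ ← 0° -47° = -47°
rotate link 1 by -25°: θ ← -47° -25° = -72°
crank pin P = (r cos θ, r sin θ) = (15.759867, -48.503882)
h = r sin θ − e = -48.503882 − 17 = -65.503882
x = r cos θ + √(L² − h²) = 15.759867 + 203.728352 = 219.488219

219.4882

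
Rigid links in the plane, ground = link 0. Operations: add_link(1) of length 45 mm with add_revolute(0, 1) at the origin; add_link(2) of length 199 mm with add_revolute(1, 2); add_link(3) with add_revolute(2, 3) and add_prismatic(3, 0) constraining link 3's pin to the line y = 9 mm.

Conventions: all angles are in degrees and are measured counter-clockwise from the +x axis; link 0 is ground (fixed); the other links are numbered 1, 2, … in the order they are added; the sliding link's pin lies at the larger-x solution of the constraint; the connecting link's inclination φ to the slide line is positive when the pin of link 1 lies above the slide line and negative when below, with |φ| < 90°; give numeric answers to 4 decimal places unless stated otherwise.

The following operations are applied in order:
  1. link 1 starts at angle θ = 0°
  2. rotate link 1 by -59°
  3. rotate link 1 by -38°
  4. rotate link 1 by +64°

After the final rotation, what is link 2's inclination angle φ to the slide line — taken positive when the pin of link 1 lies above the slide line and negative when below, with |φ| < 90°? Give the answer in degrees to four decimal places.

geometry: r = 45 mm, L = 199 mm, e = 9 mm; θ starts at 0°
rotate link 1 by -59°: θ ← 0° -59° = -59°
rotate link 1 by -38°: θ ← -59° -38° = -97°
rotate link 1 by +64°: θ ← -97° +64° = -33°
h = r sin θ − e = -24.508757 − 9 = -33.508757
sin φ = h / L = -33.508757 / 199 = -0.16838571
φ = arcsin(-0.16838571) = -9.693974°

-9.6940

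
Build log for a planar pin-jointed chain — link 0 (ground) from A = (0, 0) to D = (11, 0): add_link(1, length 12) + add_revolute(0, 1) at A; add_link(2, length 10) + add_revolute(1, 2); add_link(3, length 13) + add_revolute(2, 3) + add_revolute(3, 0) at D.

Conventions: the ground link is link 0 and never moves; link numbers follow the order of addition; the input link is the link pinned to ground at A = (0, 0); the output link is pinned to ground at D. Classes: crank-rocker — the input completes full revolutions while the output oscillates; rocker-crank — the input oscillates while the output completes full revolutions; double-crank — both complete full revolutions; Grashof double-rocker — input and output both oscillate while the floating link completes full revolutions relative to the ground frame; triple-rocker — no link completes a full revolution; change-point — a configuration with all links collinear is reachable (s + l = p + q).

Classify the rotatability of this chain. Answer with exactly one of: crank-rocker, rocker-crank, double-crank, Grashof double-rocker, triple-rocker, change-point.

lengths: ground=11, input=12, coupler=10, output=13
sorted: s=10 (shortest), l=13 (longest), p+q=23
s + l = 23 vs p + q = 23
s + l = p + q → change-point (collinear configuration reachable)

change-point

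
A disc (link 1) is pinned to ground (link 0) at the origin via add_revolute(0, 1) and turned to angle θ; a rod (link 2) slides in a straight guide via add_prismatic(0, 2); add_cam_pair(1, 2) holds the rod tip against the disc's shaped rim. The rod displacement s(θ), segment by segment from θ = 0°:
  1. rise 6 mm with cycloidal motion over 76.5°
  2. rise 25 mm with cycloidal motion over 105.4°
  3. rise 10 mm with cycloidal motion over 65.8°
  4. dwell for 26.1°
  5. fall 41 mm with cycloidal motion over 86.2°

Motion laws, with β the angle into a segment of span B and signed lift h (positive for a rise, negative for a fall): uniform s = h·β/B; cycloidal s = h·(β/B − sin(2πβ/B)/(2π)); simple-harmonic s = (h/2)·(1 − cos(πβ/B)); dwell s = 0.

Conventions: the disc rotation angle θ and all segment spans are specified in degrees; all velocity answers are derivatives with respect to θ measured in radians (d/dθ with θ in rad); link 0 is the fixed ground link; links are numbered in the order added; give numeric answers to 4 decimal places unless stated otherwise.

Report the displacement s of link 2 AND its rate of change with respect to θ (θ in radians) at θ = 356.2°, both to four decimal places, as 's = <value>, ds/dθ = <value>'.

segment 1 (0° to 76.5°, cycloidal, h = 6) is passed completely: s = 0.0000 + (6) = 6.0000
segment 2 (76.5° to 181.9°, cycloidal, h = 25) is passed completely: s = 6.0000 + (25) = 31.0000
segment 3 (181.9° to 247.7°, cycloidal, h = 10) is passed completely: s = 31.0000 + (10) = 41.0000
segment 4 (247.7° to 273.8°, dwell): s unchanged at 41.0000
θ = 356.2° falls in segment 5 (273.8° to 360°, cycloidal, h = -41): β = 356.2 − 273.8 = 82.4°, B = 86.2°; Δs = -41·(0.9559 − sin(2π·0.9559)/(2π)) = -40.9770; s = 41.0000 − 40.9770 = 0.0230
velocity in seg [273.8°–360°] (cycloidal), θ in radians: β = 82.4° = 1.4382 rad, B = 86.2° = 1.5045 rad; ds/dθ = (h/B)(1 − cos(2πβ/B)) = ((-41)/1.5045)(1 − cos(2π·0.9559)) = -1.038731 mm/rad

s = 0.0230, ds/dθ = -1.0387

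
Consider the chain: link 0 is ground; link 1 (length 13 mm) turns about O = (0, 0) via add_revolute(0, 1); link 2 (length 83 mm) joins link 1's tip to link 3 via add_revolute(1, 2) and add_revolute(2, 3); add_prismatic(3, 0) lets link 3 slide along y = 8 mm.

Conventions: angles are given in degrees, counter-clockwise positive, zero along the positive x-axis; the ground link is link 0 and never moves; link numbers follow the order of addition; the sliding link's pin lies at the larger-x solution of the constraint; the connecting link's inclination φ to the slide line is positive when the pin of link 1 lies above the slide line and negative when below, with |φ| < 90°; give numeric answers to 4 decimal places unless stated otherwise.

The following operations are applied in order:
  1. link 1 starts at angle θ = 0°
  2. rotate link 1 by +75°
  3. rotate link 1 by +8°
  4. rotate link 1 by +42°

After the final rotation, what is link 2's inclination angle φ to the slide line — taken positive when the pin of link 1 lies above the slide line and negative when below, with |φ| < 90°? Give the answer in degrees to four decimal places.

geometry: r = 13 mm, L = 83 mm, e = 8 mm; θ starts at 0°
rotate link 1 by +75°: θ ← 0° +75° = 75°
rotate link 1 by +8°: θ ← 75° +8° = 83°
rotate link 1 by +42°: θ ← 83° +42° = 125°
h = r sin θ − e = 10.648977 − 8 = 2.648977
sin φ = h / L = 2.648977 / 83 = 0.03191538
φ = arcsin(0.03191538) = 1.828927°

1.8289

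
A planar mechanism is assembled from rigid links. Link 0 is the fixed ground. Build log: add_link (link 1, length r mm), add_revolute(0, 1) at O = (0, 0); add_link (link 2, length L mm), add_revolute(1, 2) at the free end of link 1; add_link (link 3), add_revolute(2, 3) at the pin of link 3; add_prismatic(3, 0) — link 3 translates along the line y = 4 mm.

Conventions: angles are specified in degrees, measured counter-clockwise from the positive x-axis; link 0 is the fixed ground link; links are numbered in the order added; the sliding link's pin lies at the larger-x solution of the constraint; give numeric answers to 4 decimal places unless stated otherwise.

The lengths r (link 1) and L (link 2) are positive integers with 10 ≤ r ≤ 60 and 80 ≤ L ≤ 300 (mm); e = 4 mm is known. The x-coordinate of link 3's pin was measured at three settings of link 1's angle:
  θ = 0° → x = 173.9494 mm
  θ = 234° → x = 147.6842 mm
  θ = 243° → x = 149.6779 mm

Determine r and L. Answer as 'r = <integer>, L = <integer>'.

constraint per measurement: (x − r cos θ)² + (r sin θ − e)² = L²
subtracting the θ₁ and θ₂ equations cancels the r² and L² terms:
r = (x₁² − x₂²) / (2[(x₁cos θ₁ + e sin θ₁) − (x₂cos θ₂ + e sin θ₂)]) = 16.0000 → r = 16
L² = (x₁ − r cos θ₁)² + (r sin θ₁ − e)² = 24964.0130 → L = 158.0000 → L = 158
check at θ₃=243°: x = 149.6779 (printed 149.6779) ✓

r = 16, L = 158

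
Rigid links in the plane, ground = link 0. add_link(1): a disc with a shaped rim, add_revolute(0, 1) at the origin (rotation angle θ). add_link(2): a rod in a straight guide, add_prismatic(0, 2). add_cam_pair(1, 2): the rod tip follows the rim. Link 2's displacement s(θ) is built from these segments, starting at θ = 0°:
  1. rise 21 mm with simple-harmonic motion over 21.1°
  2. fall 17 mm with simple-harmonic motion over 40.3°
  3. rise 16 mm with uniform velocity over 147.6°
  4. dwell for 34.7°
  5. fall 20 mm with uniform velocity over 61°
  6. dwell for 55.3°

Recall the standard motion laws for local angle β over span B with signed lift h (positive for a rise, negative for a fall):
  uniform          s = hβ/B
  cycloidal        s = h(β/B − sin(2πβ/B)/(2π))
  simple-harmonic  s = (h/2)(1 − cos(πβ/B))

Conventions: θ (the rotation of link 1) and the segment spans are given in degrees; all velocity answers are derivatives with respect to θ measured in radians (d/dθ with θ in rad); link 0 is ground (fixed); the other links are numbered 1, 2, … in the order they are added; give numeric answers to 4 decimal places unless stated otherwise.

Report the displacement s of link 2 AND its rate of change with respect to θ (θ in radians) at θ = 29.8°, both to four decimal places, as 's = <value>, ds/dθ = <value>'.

segment 1 (0° to 21.1°, simple-harmonic, h = 21) is passed completely: s = 0.0000 + (21) = 21.0000
θ = 29.8° falls in segment 2 (21.1° to 61.4°, simple-harmonic, h = -17): β = 29.8 − 21.1 = 8.7°, B = 40.3°; Δs = -17/2·(1 − cos(π·0.2159)) = -1.8811; s = 21.0000 − 1.8811 = 19.1189
velocity in seg [21.1°–61.4°] (simple-harmonic), θ in radians: β = 8.7° = 0.1518 rad, B = 40.3° = 0.7034 rad; ds/dθ = (πh/(2B)) sin(πβ/B) = (π·(-17)/(2·0.7034)) sin(π·0.2159) = -23.819406 mm/rad

s = 19.1189, ds/dθ = -23.8194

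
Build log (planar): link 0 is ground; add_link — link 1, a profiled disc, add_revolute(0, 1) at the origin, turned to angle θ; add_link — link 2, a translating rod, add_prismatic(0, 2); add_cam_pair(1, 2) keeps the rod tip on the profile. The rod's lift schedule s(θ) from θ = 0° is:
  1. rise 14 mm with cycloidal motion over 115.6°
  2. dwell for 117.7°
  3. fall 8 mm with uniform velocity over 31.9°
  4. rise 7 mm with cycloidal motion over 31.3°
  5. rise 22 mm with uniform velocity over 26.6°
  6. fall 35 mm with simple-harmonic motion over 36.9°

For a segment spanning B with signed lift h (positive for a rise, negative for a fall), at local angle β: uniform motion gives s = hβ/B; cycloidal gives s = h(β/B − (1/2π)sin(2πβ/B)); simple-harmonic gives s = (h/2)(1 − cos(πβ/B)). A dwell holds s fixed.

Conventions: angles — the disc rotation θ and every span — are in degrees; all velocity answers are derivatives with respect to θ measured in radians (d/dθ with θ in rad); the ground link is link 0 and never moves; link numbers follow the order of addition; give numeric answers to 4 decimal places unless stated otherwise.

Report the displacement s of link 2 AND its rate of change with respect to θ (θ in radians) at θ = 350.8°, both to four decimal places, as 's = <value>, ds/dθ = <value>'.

seg 1 [0°–115.6°] cycloidal, h=14: full span → s += 14 → s = 14.0000
seg 2 [115.6°–233.3°] dwell: s stays 14.0000
seg 3 [233.3°–265.2°] uniform, h=-8: full span → s += -8 → s = 6.0000
seg 4 [265.2°–296.5°] cycloidal, h=7: full span → s += 7 → s = 13.0000
seg 5 [296.5°–323.1°] uniform, h=22: full span → s += 22 → s = 35.0000
seg 6 [323.1°–360°] simple-harmonic, h=-35: θ=350.8° here. β=27.7, B=36.9. -35/2·(1 − cos(π·0.7507)) = -29.9007 → s = 5.0993
velocity in seg [323.1°–360°] (simple-harmonic), θ in radians: β = 27.7° = 0.4835 rad, B = 36.9° = 0.6440 rad; ds/dθ = (πh/(2B)) sin(πβ/B) = (π·(-35)/(2·0.6440)) sin(π·0.7507) = -60.234158 mm/rad

s = 5.0993, ds/dθ = -60.2342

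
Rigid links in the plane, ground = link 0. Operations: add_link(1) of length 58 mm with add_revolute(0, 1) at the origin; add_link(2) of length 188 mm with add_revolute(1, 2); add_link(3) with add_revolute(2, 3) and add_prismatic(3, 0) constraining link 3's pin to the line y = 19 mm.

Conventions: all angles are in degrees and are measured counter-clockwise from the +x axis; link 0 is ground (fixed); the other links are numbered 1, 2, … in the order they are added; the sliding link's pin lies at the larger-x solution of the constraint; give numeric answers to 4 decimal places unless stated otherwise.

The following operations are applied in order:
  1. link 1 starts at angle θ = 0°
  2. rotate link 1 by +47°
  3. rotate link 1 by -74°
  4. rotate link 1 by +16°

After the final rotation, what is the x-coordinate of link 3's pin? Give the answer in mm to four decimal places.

geometry: r = 58 mm, L = 188 mm, e = 19 mm; θ starts at 0°
rotate link 1 by +47°: θ ← 0° +47° = 47°
rotate link 1 by -74°: θ ← 47° -74° = -27°
rotate link 1 by +16°: θ ← -27° +16° = -11°
crank pin P = (r cos θ, r sin θ) = (56.934377, -11.066922)
h = r sin θ − e = -11.066922 − 19 = -30.066922
x = r cos θ + √(L² − h²) = 56.934377 + 185.580118 = 242.514495

242.5145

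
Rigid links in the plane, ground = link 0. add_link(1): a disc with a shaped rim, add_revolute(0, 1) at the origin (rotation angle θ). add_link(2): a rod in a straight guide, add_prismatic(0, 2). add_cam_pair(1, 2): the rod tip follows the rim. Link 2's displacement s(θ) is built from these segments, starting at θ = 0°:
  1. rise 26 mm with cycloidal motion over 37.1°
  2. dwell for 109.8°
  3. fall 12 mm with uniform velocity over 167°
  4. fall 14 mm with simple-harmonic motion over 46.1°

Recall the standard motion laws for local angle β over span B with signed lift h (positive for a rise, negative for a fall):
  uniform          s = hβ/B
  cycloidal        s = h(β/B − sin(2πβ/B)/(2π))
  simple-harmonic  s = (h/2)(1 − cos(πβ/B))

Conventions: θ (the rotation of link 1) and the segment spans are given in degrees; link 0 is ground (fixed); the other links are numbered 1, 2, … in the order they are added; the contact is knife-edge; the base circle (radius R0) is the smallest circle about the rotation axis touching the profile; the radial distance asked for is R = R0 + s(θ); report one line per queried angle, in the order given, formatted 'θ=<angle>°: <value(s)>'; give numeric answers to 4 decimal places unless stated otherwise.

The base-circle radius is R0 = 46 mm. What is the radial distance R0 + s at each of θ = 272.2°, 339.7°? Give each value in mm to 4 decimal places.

segment 1 (0° to 37.1°, cycloidal, h = 26) is passed completely: s = 0.0000 + (26) = 26.0000
segment 2 (37.1° to 146.9°, dwell): s unchanged at 26.0000
θ = 272.2° falls in segment 3 (146.9° to 313.9°, uniform, h = -12): β = 272.2 − 146.9 = 125.3°, B = 167°; Δs = -12·125.3/167 = -9.0036; s = 26.0000 − 9.0036 = 16.9964
segment 3 (146.9° to 313.9°, uniform, h = -12) is passed completely: s = 26.0000 + (-12) = 14.0000
θ = 339.7° falls in segment 4 (313.9° to 360°, simple-harmonic, h = -14): β = 339.7 − 313.9 = 25.8°, B = 46.1°; Δs = -14/2·(1 − cos(π·0.5597)) = -8.3042; s = 14.0000 − 8.3042 = 5.6958
θ=272.2°: R = R0 + s = 46 + 16.9964 = 62.9964
θ=339.7°: R = R0 + s = 46 + 5.6958 = 51.6958

θ=272.2°: 62.9964
θ=339.7°: 51.6958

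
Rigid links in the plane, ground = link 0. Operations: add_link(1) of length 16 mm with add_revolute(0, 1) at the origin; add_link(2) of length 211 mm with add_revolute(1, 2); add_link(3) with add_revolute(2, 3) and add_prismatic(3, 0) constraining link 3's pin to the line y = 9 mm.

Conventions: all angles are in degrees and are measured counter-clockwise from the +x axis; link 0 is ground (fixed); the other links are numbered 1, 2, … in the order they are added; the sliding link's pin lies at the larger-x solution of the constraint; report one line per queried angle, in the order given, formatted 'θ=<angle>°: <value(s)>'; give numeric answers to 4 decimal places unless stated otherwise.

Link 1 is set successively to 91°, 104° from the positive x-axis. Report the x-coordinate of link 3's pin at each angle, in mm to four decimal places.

geometry: r = 16 mm, L = 211 mm, e = 9 mm
θ=91°: crank pin P = (r cos θ, r sin θ) = (-0.279239, 15.997563)
θ=91°: h = r sin θ − e = 15.997563 − 9 = 6.997563
θ=91°: x = r cos θ + √(L² − h²) = -0.279239 + 210.883935 = 210.604697
θ=104°: crank pin P = (r cos θ, r sin θ) = (-3.870750, 15.524732)
θ=104°: h = r sin θ − e = 15.524732 − 9 = 6.524732
θ=104°: x = r cos θ + √(L² − h²) = -3.870750 + 210.899094 = 207.028344

θ=91°: 210.6047
θ=104°: 207.0283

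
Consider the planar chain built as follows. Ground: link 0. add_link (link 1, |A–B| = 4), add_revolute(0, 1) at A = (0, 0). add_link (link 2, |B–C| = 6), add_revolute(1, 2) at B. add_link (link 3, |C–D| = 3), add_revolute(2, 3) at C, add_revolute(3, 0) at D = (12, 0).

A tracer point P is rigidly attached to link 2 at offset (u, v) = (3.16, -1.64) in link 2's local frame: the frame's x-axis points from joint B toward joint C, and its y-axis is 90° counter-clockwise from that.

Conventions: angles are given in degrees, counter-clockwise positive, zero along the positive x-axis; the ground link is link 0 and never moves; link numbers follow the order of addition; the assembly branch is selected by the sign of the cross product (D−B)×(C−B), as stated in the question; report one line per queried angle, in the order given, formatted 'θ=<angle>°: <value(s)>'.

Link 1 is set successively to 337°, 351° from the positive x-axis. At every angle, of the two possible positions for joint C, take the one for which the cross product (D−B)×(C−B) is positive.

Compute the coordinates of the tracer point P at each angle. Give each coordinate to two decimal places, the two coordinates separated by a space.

A=(0,0), D=(12.00,0)
θ=337°: B = A + 4.00·(cos337°, sin337°) = (3.6820, -1.5629)
θ=337°: |BD| = 8.4635
θ=337°: circle(B,6.00) ∩ circle(D,3.00): a=5.8268, h=1.4310
θ=337°:   candidates: C₊=(9.1444,0.9195) cross=12.112; C₋=(9.6729,-1.8933) cross=-12.112
θ=337°:   branch + wants cross > 0 → take C=(9.1444,0.9195) (cross=12.112)
θ=337°: ex = (C−B)/|BC| = (0.9104,0.4137); ey = (-0.4137,0.9104)
θ=337°: P = B + 3.16·ex + -1.64·ey = (7.2374,-1.7486)
θ=351°: B = A + 4.00·(cos351°, sin351°) = (3.9508, -0.6257)
θ=351°: |BD| = 8.0735
θ=351°: circle(B,6.00) ∩ circle(D,3.00): a=5.7089, h=1.8462
θ=351°:   candidates: C₊=(9.4994,1.6574) cross=14.905; C₋=(9.7856,-2.0239) cross=-14.905
θ=351°:   branch + wants cross > 0 → take C=(9.4994,1.6574) (cross=14.905)
θ=351°: ex = (C−B)/|BC| = (0.9248,0.3805); ey = (-0.3805,0.9248)
θ=351°: P = B + 3.16·ex + -1.64·ey = (7.4971,-0.9399)

θ=337°: 7.24 -1.75
θ=351°: 7.50 -0.94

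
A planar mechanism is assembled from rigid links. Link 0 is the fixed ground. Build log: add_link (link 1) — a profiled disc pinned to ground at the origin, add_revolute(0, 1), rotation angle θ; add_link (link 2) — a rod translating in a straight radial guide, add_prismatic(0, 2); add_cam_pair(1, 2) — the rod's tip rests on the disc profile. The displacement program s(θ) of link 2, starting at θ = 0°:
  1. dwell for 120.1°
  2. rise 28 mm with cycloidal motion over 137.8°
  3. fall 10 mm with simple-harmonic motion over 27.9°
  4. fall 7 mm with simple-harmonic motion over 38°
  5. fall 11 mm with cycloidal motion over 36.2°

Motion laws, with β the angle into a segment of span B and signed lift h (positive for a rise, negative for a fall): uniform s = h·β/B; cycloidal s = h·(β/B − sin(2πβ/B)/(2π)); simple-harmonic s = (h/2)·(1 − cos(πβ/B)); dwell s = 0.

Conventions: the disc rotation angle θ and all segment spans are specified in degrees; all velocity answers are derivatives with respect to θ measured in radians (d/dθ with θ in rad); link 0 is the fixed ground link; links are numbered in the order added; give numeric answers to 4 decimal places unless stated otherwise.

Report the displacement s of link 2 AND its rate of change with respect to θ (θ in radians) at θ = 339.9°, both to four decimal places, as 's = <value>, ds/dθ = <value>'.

seg 1 [0°–120.1°] dwell: s stays 0.0000
seg 2 [120.1°–257.9°] cycloidal, h=28: full span → s += 28 → s = 28.0000
seg 3 [257.9°–285.8°] simple-harmonic, h=-10: full span → s += -10 → s = 18.0000
seg 4 [285.8°–323.8°] simple-harmonic, h=-7: full span → s += -7 → s = 11.0000
seg 5 [323.8°–360°] cycloidal, h=-11: θ=339.9° here. β=16.1, B=36.2. -11·(0.4448 − sin(2π·0.4448)/(2π)) = -4.2967 → s = 6.7033
velocity in seg [323.8°–360°] (cycloidal), θ in radians: β = 16.1° = 0.2810 rad, B = 36.2° = 0.6318 rad; ds/dθ = (h/B)(1 − cos(2πβ/B)) = ((-11)/0.6318)(1 − cos(2π·0.4448)) = -33.782122 mm/rad

s = 6.7033, ds/dθ = -33.7821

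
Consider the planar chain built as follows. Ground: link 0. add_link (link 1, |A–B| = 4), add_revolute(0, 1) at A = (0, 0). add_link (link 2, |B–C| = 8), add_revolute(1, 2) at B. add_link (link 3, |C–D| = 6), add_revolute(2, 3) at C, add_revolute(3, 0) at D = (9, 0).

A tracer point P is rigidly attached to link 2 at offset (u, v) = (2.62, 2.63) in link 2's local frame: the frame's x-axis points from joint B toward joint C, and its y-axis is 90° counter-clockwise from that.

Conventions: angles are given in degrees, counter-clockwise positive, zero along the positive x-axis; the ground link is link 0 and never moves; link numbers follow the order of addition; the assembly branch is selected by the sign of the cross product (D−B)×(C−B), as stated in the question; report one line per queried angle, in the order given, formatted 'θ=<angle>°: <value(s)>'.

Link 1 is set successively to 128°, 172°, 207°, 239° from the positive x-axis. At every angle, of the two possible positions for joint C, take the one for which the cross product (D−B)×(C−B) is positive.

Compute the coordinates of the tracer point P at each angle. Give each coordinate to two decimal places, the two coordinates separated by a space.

A=(0,0), D=(9.00,0)
θ=128°: B = A + 4.00·(cos128°, sin128°) = (-2.4626, 3.1520)
θ=128°: |BD| = 11.8881
θ=128°: circle(B,8.00) ∩ circle(D,6.00): a=7.1217, h=3.6443
θ=128°:   candidates: C₊=(5.3704,4.7777) cross=43.324; C₋=(3.4379,-2.2501) cross=-43.324
θ=128°:   branch + wants cross > 0 → take C=(5.3704,4.7777) (cross=43.324)
θ=128°: ex = (C−B)/|BC| = (0.9791,0.2032); ey = (-0.2032,0.9791)
θ=128°: P = B + 2.62·ex + 2.63·ey = (-0.4317,6.2596)
θ=172°: B = A + 4.00·(cos172°, sin172°) = (-3.9611, 0.5567)
θ=172°: |BD| = 12.9730
θ=172°: circle(B,8.00) ∩ circle(D,6.00): a=7.5657, h=2.6001
θ=172°:   candidates: C₊=(3.7092,2.8298) cross=33.731; C₋=(3.4861,-2.3657) cross=-33.731
θ=172°:   branch + wants cross > 0 → take C=(3.7092,2.8298) (cross=33.731)
θ=172°: ex = (C−B)/|BC| = (0.9588,0.2841); ey = (-0.2841,0.9588)
θ=172°: P = B + 2.62·ex + 2.63·ey = (-2.1963,3.8227)
θ=207°: B = A + 4.00·(cos207°, sin207°) = (-3.5640, -1.8160)
θ=207°: |BD| = 12.6946
θ=207°: circle(B,8.00) ∩ circle(D,6.00): a=7.4501, h=2.9147
θ=207°:   candidates: C₊=(3.3925,2.1345) cross=37.001; C₋=(4.2264,-3.6350) cross=-37.001
θ=207°:   branch + wants cross > 0 → take C=(3.3925,2.1345) (cross=37.001)
θ=207°: ex = (C−B)/|BC| = (0.8696,0.4938); ey = (-0.4938,0.8696)
θ=207°: P = B + 2.62·ex + 2.63·ey = (-2.5845,1.7648)
θ=239°: B = A + 4.00·(cos239°, sin239°) = (-2.0602, -3.4287)
θ=239°: |BD| = 11.5794
θ=239°: circle(B,8.00) ∩ circle(D,6.00): a=6.9987, h=3.8752
θ=239°:   candidates: C₊=(3.4773,2.3451) cross=44.873; C₋=(5.7722,-5.0578) cross=-44.873
θ=239°:   branch + wants cross > 0 → take C=(3.4773,2.3451) (cross=44.873)
θ=239°: ex = (C−B)/|BC| = (0.6922,0.7217); ey = (-0.7217,0.6922)
θ=239°: P = B + 2.62·ex + 2.63·ey = (-2.1448,0.2827)

θ=128°: -0.43 6.26
θ=172°: -2.20 3.82
θ=207°: -2.58 1.76
θ=239°: -2.14 0.28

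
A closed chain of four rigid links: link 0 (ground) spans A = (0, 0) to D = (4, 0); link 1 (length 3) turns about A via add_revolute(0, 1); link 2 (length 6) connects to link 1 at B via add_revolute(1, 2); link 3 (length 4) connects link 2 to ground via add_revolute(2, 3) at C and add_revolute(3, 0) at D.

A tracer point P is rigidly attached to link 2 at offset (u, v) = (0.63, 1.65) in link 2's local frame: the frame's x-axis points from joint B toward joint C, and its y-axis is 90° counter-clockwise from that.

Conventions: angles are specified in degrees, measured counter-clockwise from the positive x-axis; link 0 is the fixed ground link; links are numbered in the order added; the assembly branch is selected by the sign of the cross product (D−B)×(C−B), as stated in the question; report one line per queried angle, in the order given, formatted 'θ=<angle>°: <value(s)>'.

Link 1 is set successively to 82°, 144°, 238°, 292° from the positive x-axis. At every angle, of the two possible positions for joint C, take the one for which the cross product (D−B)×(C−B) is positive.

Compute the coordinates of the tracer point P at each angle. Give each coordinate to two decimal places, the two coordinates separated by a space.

A=(0,0), D=(4.00,0)
θ=82°: B = A + 3.00·(cos82°, sin82°) = (0.4175, 2.9708)
θ=82°: |BD| = 4.6540
θ=82°: circle(B,6.00) ∩ circle(D,4.00): a=4.4757, h=3.9960
θ=82°:   candidates: C₊=(6.4135,3.1898) cross=18.598; C₋=(1.3119,-2.9622) cross=-18.598
θ=82°:   branch + wants cross > 0 → take C=(6.4135,3.1898) (cross=18.598)
θ=82°: ex = (C−B)/|BC| = (0.9993,0.0365); ey = (-0.0365,0.9993)
θ=82°: P = B + 0.63·ex + 1.65·ey = (0.9869,4.6427)
θ=144°: B = A + 3.00·(cos144°, sin144°) = (-2.4271, 1.7634)
θ=144°: |BD| = 6.6646
θ=144°: circle(B,6.00) ∩ circle(D,4.00): a=4.8328, h=3.5559
θ=144°:   candidates: C₊=(3.1743,3.9139) cross=23.699; C₋=(1.2926,-2.9445) cross=-23.699
θ=144°:   branch + wants cross > 0 → take C=(3.1743,3.9139) (cross=23.699)
θ=144°: ex = (C−B)/|BC| = (0.9336,0.3584); ey = (-0.3584,0.9336)
θ=144°: P = B + 0.63·ex + 1.65·ey = (-2.4303,3.5295)
θ=238°: B = A + 3.00·(cos238°, sin238°) = (-1.5898, -2.5441)
θ=238°: |BD| = 6.1415
θ=238°: circle(B,6.00) ∩ circle(D,4.00): a=4.6990, h=3.7308
θ=238°:   candidates: C₊=(1.1416,2.7981) cross=22.913; C₋=(4.2326,-3.9932) cross=-22.913
θ=238°:   branch + wants cross > 0 → take C=(1.1416,2.7981) (cross=22.913)
θ=238°: ex = (C−B)/|BC| = (0.4552,0.8904); ey = (-0.8904,0.4552)
θ=238°: P = B + 0.63·ex + 1.65·ey = (-2.7721,-1.2321)
θ=292°: B = A + 3.00·(cos292°, sin292°) = (1.1238, -2.7816)
θ=292°: |BD| = 4.0012
θ=292°: circle(B,6.00) ∩ circle(D,4.00): a=4.4999, h=3.9688
θ=292°:   candidates: C₊=(1.5994,3.1996) cross=15.880; C₋=(7.1175,-2.5062) cross=-15.880
θ=292°:   branch + wants cross > 0 → take C=(1.5994,3.1996) (cross=15.880)
θ=292°: ex = (C−B)/|BC| = (0.0793,0.9969); ey = (-0.9969,0.0793)
θ=292°: P = B + 0.63·ex + 1.65·ey = (-0.4710,-2.0227)

θ=82°: 0.99 4.64
θ=144°: -2.43 3.53
θ=238°: -2.77 -1.23
θ=292°: -0.47 -2.02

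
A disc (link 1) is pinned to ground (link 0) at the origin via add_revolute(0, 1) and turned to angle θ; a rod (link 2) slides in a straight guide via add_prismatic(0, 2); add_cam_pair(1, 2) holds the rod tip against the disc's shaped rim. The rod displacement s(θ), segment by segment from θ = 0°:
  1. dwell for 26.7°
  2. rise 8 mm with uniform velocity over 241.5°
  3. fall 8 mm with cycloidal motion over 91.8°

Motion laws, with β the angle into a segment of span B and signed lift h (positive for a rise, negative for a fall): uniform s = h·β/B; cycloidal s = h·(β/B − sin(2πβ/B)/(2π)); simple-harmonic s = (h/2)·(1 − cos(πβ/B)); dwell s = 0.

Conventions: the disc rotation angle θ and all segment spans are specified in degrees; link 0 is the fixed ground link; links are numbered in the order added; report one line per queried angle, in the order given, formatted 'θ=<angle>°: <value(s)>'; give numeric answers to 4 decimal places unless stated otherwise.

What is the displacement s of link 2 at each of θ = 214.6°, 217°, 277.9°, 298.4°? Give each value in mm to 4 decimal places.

segment 1 (0° to 26.7°, dwell): s unchanged at 0.0000
θ = 214.6° falls in segment 2 (26.7° to 268.2°, uniform, h = 8): β = 214.6 − 26.7 = 187.9°, B = 241.5°; Δs = 8·187.9/241.5 = 6.2244; s = 0.0000 + 6.2244 = 6.2244
θ = 217° falls in segment 2 (26.7° to 268.2°, uniform, h = 8): β = 217 − 26.7 = 190.3°, B = 241.5°; Δs = 8·190.3/241.5 = 6.3039; s = 0.0000 + 6.3039 = 6.3039
segment 2 (26.7° to 268.2°, uniform, h = 8) is passed completely: s = 0.0000 + (8) = 8.0000
θ = 277.9° falls in segment 3 (268.2° to 360°, cycloidal, h = -8): β = 277.9 − 268.2 = 9.7°, B = 91.8°; Δs = -8·(0.1057 − sin(2π·0.1057)/(2π)) = -0.0607; s = 8.0000 − 0.0607 = 7.9393
θ = 298.4° falls in segment 3 (268.2° to 360°, cycloidal, h = -8): β = 298.4 − 268.2 = 30.2°, B = 91.8°; Δs = -8·(0.3290 − sin(2π·0.3290)/(2π)) = -1.5121; s = 8.0000 − 1.5121 = 6.4879

θ=214.6°: 6.2244
θ=217°: 6.3039
θ=277.9°: 7.9393
θ=298.4°: 6.4879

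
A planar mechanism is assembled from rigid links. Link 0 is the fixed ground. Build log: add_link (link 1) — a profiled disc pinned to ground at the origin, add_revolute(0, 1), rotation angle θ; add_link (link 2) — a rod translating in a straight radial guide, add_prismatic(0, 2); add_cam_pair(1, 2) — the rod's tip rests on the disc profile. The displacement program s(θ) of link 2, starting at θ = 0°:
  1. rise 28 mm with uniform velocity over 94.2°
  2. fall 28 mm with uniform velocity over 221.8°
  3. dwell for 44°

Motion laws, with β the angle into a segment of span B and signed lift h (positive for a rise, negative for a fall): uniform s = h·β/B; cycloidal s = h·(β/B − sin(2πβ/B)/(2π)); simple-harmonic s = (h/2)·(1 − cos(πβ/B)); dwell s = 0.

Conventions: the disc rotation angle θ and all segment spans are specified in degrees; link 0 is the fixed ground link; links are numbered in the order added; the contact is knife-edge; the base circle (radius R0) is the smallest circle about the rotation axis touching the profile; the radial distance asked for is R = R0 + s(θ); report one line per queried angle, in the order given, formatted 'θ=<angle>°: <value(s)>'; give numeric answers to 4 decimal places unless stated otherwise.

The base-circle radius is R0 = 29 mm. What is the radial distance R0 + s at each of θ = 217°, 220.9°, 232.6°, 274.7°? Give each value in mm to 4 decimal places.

seg 1 [0°–94.2°] uniform, h=28: full span → s += 28 → s = 28.0000
seg 2 [94.2°–316°] uniform, h=-28: θ=217° here. β=122.8, B=221.8. -28·122.8/221.8 = -15.5023 → s = 12.4977
seg 2 [94.2°–316°] uniform, h=-28: θ=220.9° here. β=126.7, B=221.8. -28·126.7/221.8 = -15.9946 → s = 12.0054
seg 2 [94.2°–316°] uniform, h=-28: θ=232.6° here. β=138.4, B=221.8. -28·138.4/221.8 = -17.4716 → s = 10.5284
seg 2 [94.2°–316°] uniform, h=-28: θ=274.7° here. β=180.5, B=221.8. -28·180.5/221.8 = -22.7863 → s = 5.2137
θ=217°: R = R0 + s = 29 + 12.4977 = 41.4977
θ=220.9°: R = R0 + s = 29 + 12.0054 = 41.0054
θ=232.6°: R = R0 + s = 29 + 10.5284 = 39.5284
θ=274.7°: R = R0 + s = 29 + 5.2137 = 34.2137

θ=217°: 41.4977
θ=220.9°: 41.0054
θ=232.6°: 39.5284
θ=274.7°: 34.2137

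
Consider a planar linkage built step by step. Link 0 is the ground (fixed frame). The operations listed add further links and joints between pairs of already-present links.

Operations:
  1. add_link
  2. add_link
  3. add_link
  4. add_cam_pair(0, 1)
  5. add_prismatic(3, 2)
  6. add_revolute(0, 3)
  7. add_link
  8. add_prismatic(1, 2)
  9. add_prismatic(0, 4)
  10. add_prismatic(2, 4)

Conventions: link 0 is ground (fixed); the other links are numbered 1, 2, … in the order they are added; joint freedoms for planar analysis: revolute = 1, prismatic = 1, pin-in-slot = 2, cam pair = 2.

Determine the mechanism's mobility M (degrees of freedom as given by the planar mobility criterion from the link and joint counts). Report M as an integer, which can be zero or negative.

ground; <1,0,0>
#1 <2,0,0>
#2 <3,0,0>
#3 <4,0,0>
C:0↔1 J2 <4,0,1>
P:3↔2 J1 <4,1,1>
R:0↔3 J1 <4,2,1>
#4 <5,2,1>
P:1↔2 J1 <5,3,1>
P:0↔4 J1 <5,4,1>
P:2↔4 J1 <5,5,1>
3×4 − 2×5 − 1×1 = 1

M = 1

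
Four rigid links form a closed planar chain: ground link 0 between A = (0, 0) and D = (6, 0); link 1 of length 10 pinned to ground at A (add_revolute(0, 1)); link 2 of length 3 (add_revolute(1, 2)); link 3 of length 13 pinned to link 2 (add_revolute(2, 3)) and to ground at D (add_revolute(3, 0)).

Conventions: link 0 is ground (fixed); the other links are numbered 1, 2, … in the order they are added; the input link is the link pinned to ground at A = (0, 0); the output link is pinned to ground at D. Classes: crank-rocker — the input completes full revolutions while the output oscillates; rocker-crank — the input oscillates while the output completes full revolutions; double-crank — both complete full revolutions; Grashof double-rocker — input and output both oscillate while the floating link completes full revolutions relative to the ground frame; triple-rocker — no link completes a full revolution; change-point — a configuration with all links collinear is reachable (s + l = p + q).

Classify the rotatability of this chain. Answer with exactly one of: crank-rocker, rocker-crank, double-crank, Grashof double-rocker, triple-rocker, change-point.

lengths: ground=6, input=10, coupler=3, output=13
sorted: s=3 (shortest), l=13 (longest), p+q=16
s + l = 16 vs p + q = 16
s + l = p + q → change-point (collinear configuration reachable)

change-point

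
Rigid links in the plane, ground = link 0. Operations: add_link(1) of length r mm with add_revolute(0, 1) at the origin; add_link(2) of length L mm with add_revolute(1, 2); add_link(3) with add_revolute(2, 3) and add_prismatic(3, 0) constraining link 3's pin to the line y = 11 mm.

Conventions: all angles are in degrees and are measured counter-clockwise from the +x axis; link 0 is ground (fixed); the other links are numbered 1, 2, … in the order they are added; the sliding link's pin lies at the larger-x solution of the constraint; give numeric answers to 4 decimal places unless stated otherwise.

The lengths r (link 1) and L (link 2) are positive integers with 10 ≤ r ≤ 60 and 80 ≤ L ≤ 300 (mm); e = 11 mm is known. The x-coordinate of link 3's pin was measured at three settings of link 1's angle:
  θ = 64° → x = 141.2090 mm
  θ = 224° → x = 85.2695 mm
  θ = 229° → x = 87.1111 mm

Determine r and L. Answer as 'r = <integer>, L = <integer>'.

constraint per measurement: (x − r cos θ)² + (r sin θ − e)² = L²
subtracting the θ₁ and θ₂ equations cancels the r² and L² terms:
r = (x₁² − x₂²) / (2[(x₁cos θ₁ + e sin θ₁) − (x₂cos θ₂ + e sin θ₂)]) = 45.0000 → r = 45
L² = (x₁ − r cos θ₁)² + (r sin θ₁ − e)² = 15625.0000 → L = 125.0000 → L = 125
check at θ₃=229°: x = 87.1111 (printed 87.1111) ✓

r = 45, L = 125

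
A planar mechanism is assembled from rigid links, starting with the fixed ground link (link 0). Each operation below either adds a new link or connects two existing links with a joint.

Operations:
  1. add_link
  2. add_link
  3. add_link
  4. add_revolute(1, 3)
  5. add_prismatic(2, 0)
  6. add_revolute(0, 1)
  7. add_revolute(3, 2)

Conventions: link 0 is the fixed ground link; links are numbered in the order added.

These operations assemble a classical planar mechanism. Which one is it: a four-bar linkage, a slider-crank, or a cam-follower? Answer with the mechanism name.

links: 4 (incl. ground); joints: 3 revolute, 1 prismatic, 0 higher (cam) pair, forming one closed loop
4 links, 3 revolutes + 1 prismatic in one loop → slider-crank

slider-crank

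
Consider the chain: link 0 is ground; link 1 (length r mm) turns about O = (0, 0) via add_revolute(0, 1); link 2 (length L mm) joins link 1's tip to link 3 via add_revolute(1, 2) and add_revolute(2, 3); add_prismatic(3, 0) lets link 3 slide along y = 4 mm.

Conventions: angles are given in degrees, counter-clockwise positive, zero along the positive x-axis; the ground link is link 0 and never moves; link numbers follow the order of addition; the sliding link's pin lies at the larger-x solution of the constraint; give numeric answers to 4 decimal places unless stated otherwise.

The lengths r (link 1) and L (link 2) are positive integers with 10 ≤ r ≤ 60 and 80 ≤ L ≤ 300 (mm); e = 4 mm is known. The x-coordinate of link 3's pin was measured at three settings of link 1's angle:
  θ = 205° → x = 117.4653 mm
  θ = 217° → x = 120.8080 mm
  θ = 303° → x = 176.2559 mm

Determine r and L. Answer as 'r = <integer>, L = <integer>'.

constraint per measurement: (x − r cos θ)² + (r sin θ − e)² = L²
subtracting the θ₁ and θ₂ equations cancels the r² and L² terms:
r = (x₁² − x₂²) / (2[(x₁cos θ₁ + e sin θ₁) − (x₂cos θ₂ + e sin θ₂)]) = 42.9999 → r = 43
L² = (x₁ − r cos θ₁)² + (r sin θ₁ − e)² = 24964.0130 → L = 158.0000 → L = 158
check at θ₃=303°: x = 176.2559 (printed 176.2559) ✓

r = 43, L = 158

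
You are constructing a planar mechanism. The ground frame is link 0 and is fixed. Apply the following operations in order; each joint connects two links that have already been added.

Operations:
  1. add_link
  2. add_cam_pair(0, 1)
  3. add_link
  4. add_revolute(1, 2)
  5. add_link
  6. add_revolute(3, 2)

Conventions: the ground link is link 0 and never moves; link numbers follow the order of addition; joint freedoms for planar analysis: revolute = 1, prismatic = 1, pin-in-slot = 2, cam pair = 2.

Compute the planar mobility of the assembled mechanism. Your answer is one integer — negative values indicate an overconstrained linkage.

ground; <1,0,0>
#1 <2,0,0>
C:0↔1 J2 <2,0,1>
#2 <3,0,1>
R:1↔2 J1 <3,1,1>
#3 <4,1,1>
R:3↔2 J1 <4,2,1>
3×3 − 2×2 − 1×1 = 4

M = 4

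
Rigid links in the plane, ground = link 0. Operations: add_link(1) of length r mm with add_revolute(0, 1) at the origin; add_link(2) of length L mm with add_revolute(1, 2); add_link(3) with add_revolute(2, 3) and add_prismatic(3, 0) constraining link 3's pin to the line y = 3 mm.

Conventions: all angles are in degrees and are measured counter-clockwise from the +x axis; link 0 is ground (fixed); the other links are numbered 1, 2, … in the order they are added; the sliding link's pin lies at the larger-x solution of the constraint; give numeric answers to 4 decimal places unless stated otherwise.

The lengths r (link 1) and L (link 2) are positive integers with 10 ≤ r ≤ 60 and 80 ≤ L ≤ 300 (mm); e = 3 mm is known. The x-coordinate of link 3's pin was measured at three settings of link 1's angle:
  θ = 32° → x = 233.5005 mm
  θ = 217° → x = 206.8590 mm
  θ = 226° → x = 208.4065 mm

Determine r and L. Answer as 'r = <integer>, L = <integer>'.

constraint per measurement: (x − r cos θ)² + (r sin θ − e)² = L²
subtracting the θ₁ and θ₂ equations cancels the r² and L² terms:
r = (x₁² − x₂²) / (2[(x₁cos θ₁ + e sin θ₁) − (x₂cos θ₂ + e sin θ₂)]) = 16.0000 → r = 16
L² = (x₁ − r cos θ₁)² + (r sin θ₁ − e)² = 48399.9823 → L = 220.0000 → L = 220
check at θ₃=226°: x = 208.4065 (printed 208.4065) ✓

r = 16, L = 220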